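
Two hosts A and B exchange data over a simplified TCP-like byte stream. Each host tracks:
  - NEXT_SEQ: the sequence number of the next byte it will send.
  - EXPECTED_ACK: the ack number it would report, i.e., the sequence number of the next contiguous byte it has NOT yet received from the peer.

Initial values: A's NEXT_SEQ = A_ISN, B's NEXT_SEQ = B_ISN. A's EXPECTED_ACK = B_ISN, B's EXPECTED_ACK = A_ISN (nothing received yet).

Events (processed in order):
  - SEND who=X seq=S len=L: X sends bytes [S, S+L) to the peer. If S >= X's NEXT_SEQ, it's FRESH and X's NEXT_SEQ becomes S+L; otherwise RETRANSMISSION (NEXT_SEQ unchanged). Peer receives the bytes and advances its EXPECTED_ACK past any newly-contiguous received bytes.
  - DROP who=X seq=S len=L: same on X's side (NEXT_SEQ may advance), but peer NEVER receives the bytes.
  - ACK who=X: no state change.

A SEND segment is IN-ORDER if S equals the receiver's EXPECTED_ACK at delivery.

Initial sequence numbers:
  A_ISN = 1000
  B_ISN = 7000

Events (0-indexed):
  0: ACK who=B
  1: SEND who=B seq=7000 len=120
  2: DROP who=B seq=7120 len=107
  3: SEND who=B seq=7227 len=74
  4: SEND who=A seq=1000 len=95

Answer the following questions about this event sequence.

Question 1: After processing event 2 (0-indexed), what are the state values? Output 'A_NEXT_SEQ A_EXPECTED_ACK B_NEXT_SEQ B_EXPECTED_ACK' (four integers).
After event 0: A_seq=1000 A_ack=7000 B_seq=7000 B_ack=1000
After event 1: A_seq=1000 A_ack=7120 B_seq=7120 B_ack=1000
After event 2: A_seq=1000 A_ack=7120 B_seq=7227 B_ack=1000

1000 7120 7227 1000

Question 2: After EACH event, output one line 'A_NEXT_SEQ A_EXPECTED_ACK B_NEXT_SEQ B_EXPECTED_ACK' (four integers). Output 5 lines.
1000 7000 7000 1000
1000 7120 7120 1000
1000 7120 7227 1000
1000 7120 7301 1000
1095 7120 7301 1095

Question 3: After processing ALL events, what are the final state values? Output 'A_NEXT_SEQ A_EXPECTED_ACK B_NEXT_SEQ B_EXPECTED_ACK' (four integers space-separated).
After event 0: A_seq=1000 A_ack=7000 B_seq=7000 B_ack=1000
After event 1: A_seq=1000 A_ack=7120 B_seq=7120 B_ack=1000
After event 2: A_seq=1000 A_ack=7120 B_seq=7227 B_ack=1000
After event 3: A_seq=1000 A_ack=7120 B_seq=7301 B_ack=1000
After event 4: A_seq=1095 A_ack=7120 B_seq=7301 B_ack=1095

Answer: 1095 7120 7301 1095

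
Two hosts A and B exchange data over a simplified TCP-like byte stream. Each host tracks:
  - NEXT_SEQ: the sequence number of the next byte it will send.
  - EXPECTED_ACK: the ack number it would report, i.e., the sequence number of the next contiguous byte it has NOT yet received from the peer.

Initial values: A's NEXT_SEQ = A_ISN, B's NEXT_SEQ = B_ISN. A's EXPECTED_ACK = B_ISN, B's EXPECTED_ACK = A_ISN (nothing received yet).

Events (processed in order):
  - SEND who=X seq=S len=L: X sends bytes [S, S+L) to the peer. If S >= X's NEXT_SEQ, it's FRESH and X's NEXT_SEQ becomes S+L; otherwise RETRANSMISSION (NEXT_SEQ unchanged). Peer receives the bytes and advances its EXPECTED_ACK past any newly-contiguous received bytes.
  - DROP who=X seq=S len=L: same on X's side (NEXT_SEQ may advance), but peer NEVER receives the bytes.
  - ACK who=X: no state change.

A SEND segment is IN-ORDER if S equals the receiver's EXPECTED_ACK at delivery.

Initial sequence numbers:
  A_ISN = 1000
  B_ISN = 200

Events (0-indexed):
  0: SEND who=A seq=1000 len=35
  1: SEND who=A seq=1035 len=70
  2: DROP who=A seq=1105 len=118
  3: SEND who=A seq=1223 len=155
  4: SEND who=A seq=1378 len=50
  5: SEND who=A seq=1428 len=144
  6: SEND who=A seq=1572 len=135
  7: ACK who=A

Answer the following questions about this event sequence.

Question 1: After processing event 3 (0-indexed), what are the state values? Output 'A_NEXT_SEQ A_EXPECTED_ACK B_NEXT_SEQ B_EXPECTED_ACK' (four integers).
After event 0: A_seq=1035 A_ack=200 B_seq=200 B_ack=1035
After event 1: A_seq=1105 A_ack=200 B_seq=200 B_ack=1105
After event 2: A_seq=1223 A_ack=200 B_seq=200 B_ack=1105
After event 3: A_seq=1378 A_ack=200 B_seq=200 B_ack=1105

1378 200 200 1105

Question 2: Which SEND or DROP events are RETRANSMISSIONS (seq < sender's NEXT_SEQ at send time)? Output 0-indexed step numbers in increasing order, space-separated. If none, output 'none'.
Answer: none

Derivation:
Step 0: SEND seq=1000 -> fresh
Step 1: SEND seq=1035 -> fresh
Step 2: DROP seq=1105 -> fresh
Step 3: SEND seq=1223 -> fresh
Step 4: SEND seq=1378 -> fresh
Step 5: SEND seq=1428 -> fresh
Step 6: SEND seq=1572 -> fresh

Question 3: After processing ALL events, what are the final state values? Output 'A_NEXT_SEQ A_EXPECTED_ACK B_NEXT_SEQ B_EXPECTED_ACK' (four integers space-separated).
Answer: 1707 200 200 1105

Derivation:
After event 0: A_seq=1035 A_ack=200 B_seq=200 B_ack=1035
After event 1: A_seq=1105 A_ack=200 B_seq=200 B_ack=1105
After event 2: A_seq=1223 A_ack=200 B_seq=200 B_ack=1105
After event 3: A_seq=1378 A_ack=200 B_seq=200 B_ack=1105
After event 4: A_seq=1428 A_ack=200 B_seq=200 B_ack=1105
After event 5: A_seq=1572 A_ack=200 B_seq=200 B_ack=1105
After event 6: A_seq=1707 A_ack=200 B_seq=200 B_ack=1105
After event 7: A_seq=1707 A_ack=200 B_seq=200 B_ack=1105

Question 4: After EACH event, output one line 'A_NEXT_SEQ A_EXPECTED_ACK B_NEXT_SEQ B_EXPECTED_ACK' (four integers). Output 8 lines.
1035 200 200 1035
1105 200 200 1105
1223 200 200 1105
1378 200 200 1105
1428 200 200 1105
1572 200 200 1105
1707 200 200 1105
1707 200 200 1105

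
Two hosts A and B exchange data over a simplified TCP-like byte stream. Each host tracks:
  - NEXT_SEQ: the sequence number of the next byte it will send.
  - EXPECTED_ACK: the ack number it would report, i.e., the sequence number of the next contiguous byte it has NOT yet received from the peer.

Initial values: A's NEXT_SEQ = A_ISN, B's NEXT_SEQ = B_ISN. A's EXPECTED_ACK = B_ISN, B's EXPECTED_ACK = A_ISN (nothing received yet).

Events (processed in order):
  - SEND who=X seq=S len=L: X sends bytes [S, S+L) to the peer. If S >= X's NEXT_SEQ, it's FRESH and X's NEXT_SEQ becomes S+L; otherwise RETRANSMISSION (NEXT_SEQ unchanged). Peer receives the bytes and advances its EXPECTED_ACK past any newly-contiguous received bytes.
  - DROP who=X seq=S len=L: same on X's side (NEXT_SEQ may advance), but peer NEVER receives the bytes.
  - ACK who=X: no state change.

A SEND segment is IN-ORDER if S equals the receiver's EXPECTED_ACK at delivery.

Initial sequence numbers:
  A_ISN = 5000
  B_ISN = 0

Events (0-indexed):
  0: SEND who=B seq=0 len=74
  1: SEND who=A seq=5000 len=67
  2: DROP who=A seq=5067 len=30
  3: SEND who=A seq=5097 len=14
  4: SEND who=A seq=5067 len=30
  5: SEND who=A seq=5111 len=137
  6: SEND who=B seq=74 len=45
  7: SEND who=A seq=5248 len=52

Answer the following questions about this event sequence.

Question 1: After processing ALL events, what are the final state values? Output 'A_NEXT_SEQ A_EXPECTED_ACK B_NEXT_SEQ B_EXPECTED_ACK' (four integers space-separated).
Answer: 5300 119 119 5300

Derivation:
After event 0: A_seq=5000 A_ack=74 B_seq=74 B_ack=5000
After event 1: A_seq=5067 A_ack=74 B_seq=74 B_ack=5067
After event 2: A_seq=5097 A_ack=74 B_seq=74 B_ack=5067
After event 3: A_seq=5111 A_ack=74 B_seq=74 B_ack=5067
After event 4: A_seq=5111 A_ack=74 B_seq=74 B_ack=5111
After event 5: A_seq=5248 A_ack=74 B_seq=74 B_ack=5248
After event 6: A_seq=5248 A_ack=119 B_seq=119 B_ack=5248
After event 7: A_seq=5300 A_ack=119 B_seq=119 B_ack=5300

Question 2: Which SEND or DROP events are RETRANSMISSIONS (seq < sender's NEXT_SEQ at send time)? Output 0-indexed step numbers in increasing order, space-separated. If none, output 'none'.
Answer: 4

Derivation:
Step 0: SEND seq=0 -> fresh
Step 1: SEND seq=5000 -> fresh
Step 2: DROP seq=5067 -> fresh
Step 3: SEND seq=5097 -> fresh
Step 4: SEND seq=5067 -> retransmit
Step 5: SEND seq=5111 -> fresh
Step 6: SEND seq=74 -> fresh
Step 7: SEND seq=5248 -> fresh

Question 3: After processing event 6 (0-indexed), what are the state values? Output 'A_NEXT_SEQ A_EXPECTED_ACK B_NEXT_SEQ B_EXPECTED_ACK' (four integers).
After event 0: A_seq=5000 A_ack=74 B_seq=74 B_ack=5000
After event 1: A_seq=5067 A_ack=74 B_seq=74 B_ack=5067
After event 2: A_seq=5097 A_ack=74 B_seq=74 B_ack=5067
After event 3: A_seq=5111 A_ack=74 B_seq=74 B_ack=5067
After event 4: A_seq=5111 A_ack=74 B_seq=74 B_ack=5111
After event 5: A_seq=5248 A_ack=74 B_seq=74 B_ack=5248
After event 6: A_seq=5248 A_ack=119 B_seq=119 B_ack=5248

5248 119 119 5248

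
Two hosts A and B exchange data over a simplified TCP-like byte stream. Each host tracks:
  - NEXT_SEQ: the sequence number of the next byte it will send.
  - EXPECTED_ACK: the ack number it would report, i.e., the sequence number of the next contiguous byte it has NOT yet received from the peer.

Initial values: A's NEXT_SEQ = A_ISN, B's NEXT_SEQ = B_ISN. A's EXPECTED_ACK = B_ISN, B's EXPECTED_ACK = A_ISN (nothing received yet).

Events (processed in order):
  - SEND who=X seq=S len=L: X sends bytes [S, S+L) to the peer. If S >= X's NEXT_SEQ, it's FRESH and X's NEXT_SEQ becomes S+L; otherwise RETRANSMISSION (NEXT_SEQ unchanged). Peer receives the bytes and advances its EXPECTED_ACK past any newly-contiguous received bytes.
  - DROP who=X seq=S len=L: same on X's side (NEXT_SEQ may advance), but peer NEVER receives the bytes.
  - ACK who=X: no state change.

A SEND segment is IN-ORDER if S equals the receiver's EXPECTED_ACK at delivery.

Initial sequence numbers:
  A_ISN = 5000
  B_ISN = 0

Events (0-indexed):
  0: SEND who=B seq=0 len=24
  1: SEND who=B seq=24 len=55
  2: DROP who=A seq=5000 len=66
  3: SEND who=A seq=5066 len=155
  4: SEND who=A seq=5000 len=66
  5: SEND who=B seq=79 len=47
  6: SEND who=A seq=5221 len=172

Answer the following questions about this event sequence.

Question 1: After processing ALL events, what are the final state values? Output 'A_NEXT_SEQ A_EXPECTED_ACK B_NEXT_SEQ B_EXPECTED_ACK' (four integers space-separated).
Answer: 5393 126 126 5393

Derivation:
After event 0: A_seq=5000 A_ack=24 B_seq=24 B_ack=5000
After event 1: A_seq=5000 A_ack=79 B_seq=79 B_ack=5000
After event 2: A_seq=5066 A_ack=79 B_seq=79 B_ack=5000
After event 3: A_seq=5221 A_ack=79 B_seq=79 B_ack=5000
After event 4: A_seq=5221 A_ack=79 B_seq=79 B_ack=5221
After event 5: A_seq=5221 A_ack=126 B_seq=126 B_ack=5221
After event 6: A_seq=5393 A_ack=126 B_seq=126 B_ack=5393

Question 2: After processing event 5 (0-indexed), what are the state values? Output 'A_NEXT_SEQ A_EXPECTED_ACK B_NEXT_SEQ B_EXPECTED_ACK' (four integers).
After event 0: A_seq=5000 A_ack=24 B_seq=24 B_ack=5000
After event 1: A_seq=5000 A_ack=79 B_seq=79 B_ack=5000
After event 2: A_seq=5066 A_ack=79 B_seq=79 B_ack=5000
After event 3: A_seq=5221 A_ack=79 B_seq=79 B_ack=5000
After event 4: A_seq=5221 A_ack=79 B_seq=79 B_ack=5221
After event 5: A_seq=5221 A_ack=126 B_seq=126 B_ack=5221

5221 126 126 5221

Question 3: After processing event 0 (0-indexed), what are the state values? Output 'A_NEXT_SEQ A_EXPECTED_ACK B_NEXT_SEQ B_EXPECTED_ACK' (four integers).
After event 0: A_seq=5000 A_ack=24 B_seq=24 B_ack=5000

5000 24 24 5000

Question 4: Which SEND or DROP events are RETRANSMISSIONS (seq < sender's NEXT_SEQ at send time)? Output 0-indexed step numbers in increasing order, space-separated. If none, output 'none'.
Answer: 4

Derivation:
Step 0: SEND seq=0 -> fresh
Step 1: SEND seq=24 -> fresh
Step 2: DROP seq=5000 -> fresh
Step 3: SEND seq=5066 -> fresh
Step 4: SEND seq=5000 -> retransmit
Step 5: SEND seq=79 -> fresh
Step 6: SEND seq=5221 -> fresh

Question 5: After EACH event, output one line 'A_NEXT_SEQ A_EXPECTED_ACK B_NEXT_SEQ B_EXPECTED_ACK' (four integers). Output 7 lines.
5000 24 24 5000
5000 79 79 5000
5066 79 79 5000
5221 79 79 5000
5221 79 79 5221
5221 126 126 5221
5393 126 126 5393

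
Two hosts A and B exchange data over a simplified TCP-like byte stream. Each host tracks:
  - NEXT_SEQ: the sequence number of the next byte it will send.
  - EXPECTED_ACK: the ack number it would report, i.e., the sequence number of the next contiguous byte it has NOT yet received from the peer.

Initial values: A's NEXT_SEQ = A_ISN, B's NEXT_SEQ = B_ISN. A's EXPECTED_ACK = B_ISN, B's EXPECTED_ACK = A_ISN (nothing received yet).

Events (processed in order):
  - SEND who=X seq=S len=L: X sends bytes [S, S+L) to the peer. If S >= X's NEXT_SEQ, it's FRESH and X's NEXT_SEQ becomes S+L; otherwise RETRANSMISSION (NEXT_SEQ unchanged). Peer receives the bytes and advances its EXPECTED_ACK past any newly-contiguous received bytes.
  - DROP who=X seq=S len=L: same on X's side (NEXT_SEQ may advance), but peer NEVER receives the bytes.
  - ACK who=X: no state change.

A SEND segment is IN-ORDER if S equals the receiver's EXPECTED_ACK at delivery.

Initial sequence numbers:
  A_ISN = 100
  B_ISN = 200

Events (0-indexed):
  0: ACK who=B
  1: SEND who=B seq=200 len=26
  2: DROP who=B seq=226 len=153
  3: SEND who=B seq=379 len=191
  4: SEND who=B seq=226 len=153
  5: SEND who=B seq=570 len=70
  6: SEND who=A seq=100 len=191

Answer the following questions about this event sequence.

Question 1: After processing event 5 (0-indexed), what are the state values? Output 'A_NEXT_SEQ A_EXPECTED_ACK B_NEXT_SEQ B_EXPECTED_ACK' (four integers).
After event 0: A_seq=100 A_ack=200 B_seq=200 B_ack=100
After event 1: A_seq=100 A_ack=226 B_seq=226 B_ack=100
After event 2: A_seq=100 A_ack=226 B_seq=379 B_ack=100
After event 3: A_seq=100 A_ack=226 B_seq=570 B_ack=100
After event 4: A_seq=100 A_ack=570 B_seq=570 B_ack=100
After event 5: A_seq=100 A_ack=640 B_seq=640 B_ack=100

100 640 640 100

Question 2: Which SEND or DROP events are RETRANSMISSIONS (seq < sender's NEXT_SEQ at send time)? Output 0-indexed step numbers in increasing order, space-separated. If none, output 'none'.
Step 1: SEND seq=200 -> fresh
Step 2: DROP seq=226 -> fresh
Step 3: SEND seq=379 -> fresh
Step 4: SEND seq=226 -> retransmit
Step 5: SEND seq=570 -> fresh
Step 6: SEND seq=100 -> fresh

Answer: 4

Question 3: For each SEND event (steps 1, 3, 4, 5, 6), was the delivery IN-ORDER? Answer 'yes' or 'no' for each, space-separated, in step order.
Step 1: SEND seq=200 -> in-order
Step 3: SEND seq=379 -> out-of-order
Step 4: SEND seq=226 -> in-order
Step 5: SEND seq=570 -> in-order
Step 6: SEND seq=100 -> in-order

Answer: yes no yes yes yes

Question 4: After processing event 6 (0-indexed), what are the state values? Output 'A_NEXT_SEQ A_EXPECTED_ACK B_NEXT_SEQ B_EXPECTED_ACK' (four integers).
After event 0: A_seq=100 A_ack=200 B_seq=200 B_ack=100
After event 1: A_seq=100 A_ack=226 B_seq=226 B_ack=100
After event 2: A_seq=100 A_ack=226 B_seq=379 B_ack=100
After event 3: A_seq=100 A_ack=226 B_seq=570 B_ack=100
After event 4: A_seq=100 A_ack=570 B_seq=570 B_ack=100
After event 5: A_seq=100 A_ack=640 B_seq=640 B_ack=100
After event 6: A_seq=291 A_ack=640 B_seq=640 B_ack=291

291 640 640 291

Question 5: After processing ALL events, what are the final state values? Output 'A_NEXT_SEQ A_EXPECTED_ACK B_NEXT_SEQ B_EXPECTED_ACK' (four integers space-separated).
After event 0: A_seq=100 A_ack=200 B_seq=200 B_ack=100
After event 1: A_seq=100 A_ack=226 B_seq=226 B_ack=100
After event 2: A_seq=100 A_ack=226 B_seq=379 B_ack=100
After event 3: A_seq=100 A_ack=226 B_seq=570 B_ack=100
After event 4: A_seq=100 A_ack=570 B_seq=570 B_ack=100
After event 5: A_seq=100 A_ack=640 B_seq=640 B_ack=100
After event 6: A_seq=291 A_ack=640 B_seq=640 B_ack=291

Answer: 291 640 640 291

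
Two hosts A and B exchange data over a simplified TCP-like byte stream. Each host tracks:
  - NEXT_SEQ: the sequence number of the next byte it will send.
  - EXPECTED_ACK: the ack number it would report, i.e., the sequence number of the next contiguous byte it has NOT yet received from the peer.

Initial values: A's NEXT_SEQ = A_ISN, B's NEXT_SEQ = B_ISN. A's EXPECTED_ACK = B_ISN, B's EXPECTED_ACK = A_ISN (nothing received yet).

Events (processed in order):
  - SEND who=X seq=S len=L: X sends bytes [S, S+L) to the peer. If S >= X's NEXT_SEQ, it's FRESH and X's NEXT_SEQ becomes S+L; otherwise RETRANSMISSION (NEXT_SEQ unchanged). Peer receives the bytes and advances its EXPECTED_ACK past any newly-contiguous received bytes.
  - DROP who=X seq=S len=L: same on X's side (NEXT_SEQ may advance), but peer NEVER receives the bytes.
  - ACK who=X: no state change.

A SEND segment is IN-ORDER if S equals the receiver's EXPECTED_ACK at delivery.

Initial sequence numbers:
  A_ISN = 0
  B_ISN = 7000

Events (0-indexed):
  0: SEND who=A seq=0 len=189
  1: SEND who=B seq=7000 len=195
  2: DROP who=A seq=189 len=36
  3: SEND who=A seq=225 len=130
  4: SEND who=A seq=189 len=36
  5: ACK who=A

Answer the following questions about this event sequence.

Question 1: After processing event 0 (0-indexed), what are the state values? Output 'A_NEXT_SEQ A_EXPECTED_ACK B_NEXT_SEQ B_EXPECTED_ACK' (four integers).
After event 0: A_seq=189 A_ack=7000 B_seq=7000 B_ack=189

189 7000 7000 189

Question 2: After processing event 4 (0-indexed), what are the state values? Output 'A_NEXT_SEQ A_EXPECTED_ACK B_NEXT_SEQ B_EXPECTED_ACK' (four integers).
After event 0: A_seq=189 A_ack=7000 B_seq=7000 B_ack=189
After event 1: A_seq=189 A_ack=7195 B_seq=7195 B_ack=189
After event 2: A_seq=225 A_ack=7195 B_seq=7195 B_ack=189
After event 3: A_seq=355 A_ack=7195 B_seq=7195 B_ack=189
After event 4: A_seq=355 A_ack=7195 B_seq=7195 B_ack=355

355 7195 7195 355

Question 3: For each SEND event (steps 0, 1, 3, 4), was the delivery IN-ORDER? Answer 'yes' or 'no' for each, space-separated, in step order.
Answer: yes yes no yes

Derivation:
Step 0: SEND seq=0 -> in-order
Step 1: SEND seq=7000 -> in-order
Step 3: SEND seq=225 -> out-of-order
Step 4: SEND seq=189 -> in-order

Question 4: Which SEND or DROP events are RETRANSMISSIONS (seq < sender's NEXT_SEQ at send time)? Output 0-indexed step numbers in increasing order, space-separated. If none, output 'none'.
Answer: 4

Derivation:
Step 0: SEND seq=0 -> fresh
Step 1: SEND seq=7000 -> fresh
Step 2: DROP seq=189 -> fresh
Step 3: SEND seq=225 -> fresh
Step 4: SEND seq=189 -> retransmit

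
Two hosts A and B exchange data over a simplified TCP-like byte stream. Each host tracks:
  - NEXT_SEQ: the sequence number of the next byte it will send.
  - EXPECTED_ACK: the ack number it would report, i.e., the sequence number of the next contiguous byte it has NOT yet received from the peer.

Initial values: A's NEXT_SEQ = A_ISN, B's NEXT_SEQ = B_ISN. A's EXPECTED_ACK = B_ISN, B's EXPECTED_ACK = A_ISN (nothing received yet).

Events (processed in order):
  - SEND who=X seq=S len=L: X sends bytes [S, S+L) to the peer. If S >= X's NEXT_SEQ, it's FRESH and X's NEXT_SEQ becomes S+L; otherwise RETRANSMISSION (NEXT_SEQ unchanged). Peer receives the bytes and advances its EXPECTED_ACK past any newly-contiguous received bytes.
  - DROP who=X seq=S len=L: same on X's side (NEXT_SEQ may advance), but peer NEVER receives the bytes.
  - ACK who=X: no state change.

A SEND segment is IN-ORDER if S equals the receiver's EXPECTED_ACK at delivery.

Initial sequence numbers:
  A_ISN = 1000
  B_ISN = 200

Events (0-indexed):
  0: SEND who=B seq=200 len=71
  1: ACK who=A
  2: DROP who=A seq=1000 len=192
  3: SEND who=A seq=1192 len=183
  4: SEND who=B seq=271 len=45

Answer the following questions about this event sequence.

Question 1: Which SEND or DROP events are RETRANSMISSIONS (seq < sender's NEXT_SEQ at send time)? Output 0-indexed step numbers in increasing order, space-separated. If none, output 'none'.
Answer: none

Derivation:
Step 0: SEND seq=200 -> fresh
Step 2: DROP seq=1000 -> fresh
Step 3: SEND seq=1192 -> fresh
Step 4: SEND seq=271 -> fresh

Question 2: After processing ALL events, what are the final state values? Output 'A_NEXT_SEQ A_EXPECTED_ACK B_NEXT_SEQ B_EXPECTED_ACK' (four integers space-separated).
After event 0: A_seq=1000 A_ack=271 B_seq=271 B_ack=1000
After event 1: A_seq=1000 A_ack=271 B_seq=271 B_ack=1000
After event 2: A_seq=1192 A_ack=271 B_seq=271 B_ack=1000
After event 3: A_seq=1375 A_ack=271 B_seq=271 B_ack=1000
After event 4: A_seq=1375 A_ack=316 B_seq=316 B_ack=1000

Answer: 1375 316 316 1000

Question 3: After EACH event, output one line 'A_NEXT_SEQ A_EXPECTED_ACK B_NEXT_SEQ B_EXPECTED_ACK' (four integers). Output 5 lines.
1000 271 271 1000
1000 271 271 1000
1192 271 271 1000
1375 271 271 1000
1375 316 316 1000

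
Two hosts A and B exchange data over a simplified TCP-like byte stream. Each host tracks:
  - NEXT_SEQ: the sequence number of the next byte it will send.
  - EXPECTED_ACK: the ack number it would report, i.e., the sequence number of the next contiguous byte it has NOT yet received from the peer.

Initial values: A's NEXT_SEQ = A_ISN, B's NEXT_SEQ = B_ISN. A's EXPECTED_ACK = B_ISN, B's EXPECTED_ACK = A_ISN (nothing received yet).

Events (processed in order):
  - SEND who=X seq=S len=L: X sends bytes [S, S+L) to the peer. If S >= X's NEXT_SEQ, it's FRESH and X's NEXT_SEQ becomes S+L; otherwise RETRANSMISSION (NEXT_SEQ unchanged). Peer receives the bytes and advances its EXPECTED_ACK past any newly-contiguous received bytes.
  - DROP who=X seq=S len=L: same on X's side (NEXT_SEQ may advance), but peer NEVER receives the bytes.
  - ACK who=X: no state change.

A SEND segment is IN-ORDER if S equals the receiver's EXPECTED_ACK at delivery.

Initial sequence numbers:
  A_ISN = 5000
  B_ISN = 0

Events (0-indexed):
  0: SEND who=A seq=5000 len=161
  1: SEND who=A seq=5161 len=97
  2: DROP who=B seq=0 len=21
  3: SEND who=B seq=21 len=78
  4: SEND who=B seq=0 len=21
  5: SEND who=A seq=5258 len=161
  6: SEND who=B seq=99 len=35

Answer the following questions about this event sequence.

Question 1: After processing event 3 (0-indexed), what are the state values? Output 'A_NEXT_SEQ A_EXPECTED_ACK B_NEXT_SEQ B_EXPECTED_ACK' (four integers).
After event 0: A_seq=5161 A_ack=0 B_seq=0 B_ack=5161
After event 1: A_seq=5258 A_ack=0 B_seq=0 B_ack=5258
After event 2: A_seq=5258 A_ack=0 B_seq=21 B_ack=5258
After event 3: A_seq=5258 A_ack=0 B_seq=99 B_ack=5258

5258 0 99 5258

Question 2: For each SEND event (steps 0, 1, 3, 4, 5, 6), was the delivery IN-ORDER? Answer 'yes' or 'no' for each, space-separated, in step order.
Step 0: SEND seq=5000 -> in-order
Step 1: SEND seq=5161 -> in-order
Step 3: SEND seq=21 -> out-of-order
Step 4: SEND seq=0 -> in-order
Step 5: SEND seq=5258 -> in-order
Step 6: SEND seq=99 -> in-order

Answer: yes yes no yes yes yes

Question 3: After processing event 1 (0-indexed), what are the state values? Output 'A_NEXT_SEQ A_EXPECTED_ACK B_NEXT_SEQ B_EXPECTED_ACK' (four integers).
After event 0: A_seq=5161 A_ack=0 B_seq=0 B_ack=5161
After event 1: A_seq=5258 A_ack=0 B_seq=0 B_ack=5258

5258 0 0 5258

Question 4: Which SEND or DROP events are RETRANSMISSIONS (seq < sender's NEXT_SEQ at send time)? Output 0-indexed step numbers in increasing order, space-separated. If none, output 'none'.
Step 0: SEND seq=5000 -> fresh
Step 1: SEND seq=5161 -> fresh
Step 2: DROP seq=0 -> fresh
Step 3: SEND seq=21 -> fresh
Step 4: SEND seq=0 -> retransmit
Step 5: SEND seq=5258 -> fresh
Step 6: SEND seq=99 -> fresh

Answer: 4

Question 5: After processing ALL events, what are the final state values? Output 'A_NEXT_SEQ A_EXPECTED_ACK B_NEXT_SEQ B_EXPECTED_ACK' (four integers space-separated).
After event 0: A_seq=5161 A_ack=0 B_seq=0 B_ack=5161
After event 1: A_seq=5258 A_ack=0 B_seq=0 B_ack=5258
After event 2: A_seq=5258 A_ack=0 B_seq=21 B_ack=5258
After event 3: A_seq=5258 A_ack=0 B_seq=99 B_ack=5258
After event 4: A_seq=5258 A_ack=99 B_seq=99 B_ack=5258
After event 5: A_seq=5419 A_ack=99 B_seq=99 B_ack=5419
After event 6: A_seq=5419 A_ack=134 B_seq=134 B_ack=5419

Answer: 5419 134 134 5419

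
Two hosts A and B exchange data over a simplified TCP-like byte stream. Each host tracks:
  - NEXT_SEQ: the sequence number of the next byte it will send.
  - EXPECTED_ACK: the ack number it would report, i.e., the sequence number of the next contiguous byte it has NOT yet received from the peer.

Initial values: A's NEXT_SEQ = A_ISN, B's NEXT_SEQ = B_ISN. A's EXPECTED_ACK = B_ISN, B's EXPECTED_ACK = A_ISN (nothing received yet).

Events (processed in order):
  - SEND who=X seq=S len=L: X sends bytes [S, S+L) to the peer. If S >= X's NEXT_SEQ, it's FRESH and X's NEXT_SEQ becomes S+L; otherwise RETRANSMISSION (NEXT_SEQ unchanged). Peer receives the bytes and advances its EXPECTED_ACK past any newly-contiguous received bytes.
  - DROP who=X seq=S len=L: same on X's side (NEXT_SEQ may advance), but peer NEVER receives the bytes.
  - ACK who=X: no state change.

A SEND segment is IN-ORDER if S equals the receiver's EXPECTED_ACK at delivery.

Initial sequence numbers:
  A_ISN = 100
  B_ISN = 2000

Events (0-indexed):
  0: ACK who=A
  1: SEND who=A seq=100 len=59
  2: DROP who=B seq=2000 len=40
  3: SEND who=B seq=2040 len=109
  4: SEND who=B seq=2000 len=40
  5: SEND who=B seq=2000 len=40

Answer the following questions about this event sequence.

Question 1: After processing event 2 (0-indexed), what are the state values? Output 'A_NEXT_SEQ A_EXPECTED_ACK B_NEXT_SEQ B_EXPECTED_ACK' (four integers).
After event 0: A_seq=100 A_ack=2000 B_seq=2000 B_ack=100
After event 1: A_seq=159 A_ack=2000 B_seq=2000 B_ack=159
After event 2: A_seq=159 A_ack=2000 B_seq=2040 B_ack=159

159 2000 2040 159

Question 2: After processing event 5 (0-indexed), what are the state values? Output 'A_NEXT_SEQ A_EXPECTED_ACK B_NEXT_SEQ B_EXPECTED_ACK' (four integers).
After event 0: A_seq=100 A_ack=2000 B_seq=2000 B_ack=100
After event 1: A_seq=159 A_ack=2000 B_seq=2000 B_ack=159
After event 2: A_seq=159 A_ack=2000 B_seq=2040 B_ack=159
After event 3: A_seq=159 A_ack=2000 B_seq=2149 B_ack=159
After event 4: A_seq=159 A_ack=2149 B_seq=2149 B_ack=159
After event 5: A_seq=159 A_ack=2149 B_seq=2149 B_ack=159

159 2149 2149 159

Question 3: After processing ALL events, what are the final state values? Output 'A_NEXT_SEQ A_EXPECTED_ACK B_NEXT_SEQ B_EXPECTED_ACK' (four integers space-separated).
After event 0: A_seq=100 A_ack=2000 B_seq=2000 B_ack=100
After event 1: A_seq=159 A_ack=2000 B_seq=2000 B_ack=159
After event 2: A_seq=159 A_ack=2000 B_seq=2040 B_ack=159
After event 3: A_seq=159 A_ack=2000 B_seq=2149 B_ack=159
After event 4: A_seq=159 A_ack=2149 B_seq=2149 B_ack=159
After event 5: A_seq=159 A_ack=2149 B_seq=2149 B_ack=159

Answer: 159 2149 2149 159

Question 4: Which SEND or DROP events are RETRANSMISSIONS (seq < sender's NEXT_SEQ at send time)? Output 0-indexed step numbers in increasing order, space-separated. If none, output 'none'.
Step 1: SEND seq=100 -> fresh
Step 2: DROP seq=2000 -> fresh
Step 3: SEND seq=2040 -> fresh
Step 4: SEND seq=2000 -> retransmit
Step 5: SEND seq=2000 -> retransmit

Answer: 4 5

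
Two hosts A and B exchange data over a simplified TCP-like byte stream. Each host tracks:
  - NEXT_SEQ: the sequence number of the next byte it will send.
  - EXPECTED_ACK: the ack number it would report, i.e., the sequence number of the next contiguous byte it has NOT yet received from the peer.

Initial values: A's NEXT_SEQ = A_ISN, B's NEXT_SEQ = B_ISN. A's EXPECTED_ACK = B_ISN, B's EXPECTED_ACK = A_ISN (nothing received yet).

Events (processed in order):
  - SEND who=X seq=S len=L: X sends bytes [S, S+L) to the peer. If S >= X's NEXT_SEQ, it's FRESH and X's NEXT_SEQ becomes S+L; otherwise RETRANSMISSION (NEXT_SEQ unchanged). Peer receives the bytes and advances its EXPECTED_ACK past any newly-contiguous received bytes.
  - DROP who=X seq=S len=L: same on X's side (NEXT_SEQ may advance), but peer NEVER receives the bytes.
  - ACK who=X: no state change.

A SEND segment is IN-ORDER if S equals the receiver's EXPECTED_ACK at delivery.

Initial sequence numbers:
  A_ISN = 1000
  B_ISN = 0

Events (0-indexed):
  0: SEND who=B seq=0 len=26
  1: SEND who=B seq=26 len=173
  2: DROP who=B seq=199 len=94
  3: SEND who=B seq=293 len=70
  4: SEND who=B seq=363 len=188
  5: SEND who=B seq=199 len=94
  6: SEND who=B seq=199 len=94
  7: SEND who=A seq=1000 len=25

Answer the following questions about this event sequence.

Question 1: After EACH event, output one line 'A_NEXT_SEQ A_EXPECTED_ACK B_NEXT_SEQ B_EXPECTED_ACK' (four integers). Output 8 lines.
1000 26 26 1000
1000 199 199 1000
1000 199 293 1000
1000 199 363 1000
1000 199 551 1000
1000 551 551 1000
1000 551 551 1000
1025 551 551 1025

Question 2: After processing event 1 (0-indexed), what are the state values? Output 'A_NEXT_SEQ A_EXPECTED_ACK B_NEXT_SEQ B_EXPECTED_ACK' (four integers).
After event 0: A_seq=1000 A_ack=26 B_seq=26 B_ack=1000
After event 1: A_seq=1000 A_ack=199 B_seq=199 B_ack=1000

1000 199 199 1000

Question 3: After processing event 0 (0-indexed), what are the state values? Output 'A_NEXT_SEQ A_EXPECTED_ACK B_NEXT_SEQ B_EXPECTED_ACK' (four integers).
After event 0: A_seq=1000 A_ack=26 B_seq=26 B_ack=1000

1000 26 26 1000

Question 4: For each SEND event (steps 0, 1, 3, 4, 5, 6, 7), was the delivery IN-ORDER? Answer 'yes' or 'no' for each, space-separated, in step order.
Step 0: SEND seq=0 -> in-order
Step 1: SEND seq=26 -> in-order
Step 3: SEND seq=293 -> out-of-order
Step 4: SEND seq=363 -> out-of-order
Step 5: SEND seq=199 -> in-order
Step 6: SEND seq=199 -> out-of-order
Step 7: SEND seq=1000 -> in-order

Answer: yes yes no no yes no yes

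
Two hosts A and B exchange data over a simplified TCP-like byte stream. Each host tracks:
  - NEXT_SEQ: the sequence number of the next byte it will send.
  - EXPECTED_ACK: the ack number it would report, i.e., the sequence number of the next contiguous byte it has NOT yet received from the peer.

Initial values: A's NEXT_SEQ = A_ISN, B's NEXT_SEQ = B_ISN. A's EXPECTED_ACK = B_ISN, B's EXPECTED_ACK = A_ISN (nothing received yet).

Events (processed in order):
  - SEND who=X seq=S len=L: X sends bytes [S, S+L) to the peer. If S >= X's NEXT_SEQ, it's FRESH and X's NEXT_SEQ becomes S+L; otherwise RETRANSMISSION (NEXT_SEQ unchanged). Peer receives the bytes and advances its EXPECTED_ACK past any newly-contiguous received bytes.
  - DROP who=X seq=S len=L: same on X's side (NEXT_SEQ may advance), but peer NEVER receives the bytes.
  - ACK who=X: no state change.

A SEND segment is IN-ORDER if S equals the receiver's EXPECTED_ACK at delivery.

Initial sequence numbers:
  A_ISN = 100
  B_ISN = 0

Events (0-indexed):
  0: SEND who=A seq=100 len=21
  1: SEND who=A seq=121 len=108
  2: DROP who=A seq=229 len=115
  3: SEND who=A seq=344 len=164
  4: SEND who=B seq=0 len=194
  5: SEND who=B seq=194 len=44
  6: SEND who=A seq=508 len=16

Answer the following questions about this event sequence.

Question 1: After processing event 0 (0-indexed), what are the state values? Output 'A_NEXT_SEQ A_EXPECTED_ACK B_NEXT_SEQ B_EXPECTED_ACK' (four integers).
After event 0: A_seq=121 A_ack=0 B_seq=0 B_ack=121

121 0 0 121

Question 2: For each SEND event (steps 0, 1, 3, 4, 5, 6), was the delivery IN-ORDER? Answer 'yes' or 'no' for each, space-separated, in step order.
Step 0: SEND seq=100 -> in-order
Step 1: SEND seq=121 -> in-order
Step 3: SEND seq=344 -> out-of-order
Step 4: SEND seq=0 -> in-order
Step 5: SEND seq=194 -> in-order
Step 6: SEND seq=508 -> out-of-order

Answer: yes yes no yes yes no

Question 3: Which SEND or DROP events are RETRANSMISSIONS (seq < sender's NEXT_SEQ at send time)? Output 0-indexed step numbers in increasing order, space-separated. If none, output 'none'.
Step 0: SEND seq=100 -> fresh
Step 1: SEND seq=121 -> fresh
Step 2: DROP seq=229 -> fresh
Step 3: SEND seq=344 -> fresh
Step 4: SEND seq=0 -> fresh
Step 5: SEND seq=194 -> fresh
Step 6: SEND seq=508 -> fresh

Answer: none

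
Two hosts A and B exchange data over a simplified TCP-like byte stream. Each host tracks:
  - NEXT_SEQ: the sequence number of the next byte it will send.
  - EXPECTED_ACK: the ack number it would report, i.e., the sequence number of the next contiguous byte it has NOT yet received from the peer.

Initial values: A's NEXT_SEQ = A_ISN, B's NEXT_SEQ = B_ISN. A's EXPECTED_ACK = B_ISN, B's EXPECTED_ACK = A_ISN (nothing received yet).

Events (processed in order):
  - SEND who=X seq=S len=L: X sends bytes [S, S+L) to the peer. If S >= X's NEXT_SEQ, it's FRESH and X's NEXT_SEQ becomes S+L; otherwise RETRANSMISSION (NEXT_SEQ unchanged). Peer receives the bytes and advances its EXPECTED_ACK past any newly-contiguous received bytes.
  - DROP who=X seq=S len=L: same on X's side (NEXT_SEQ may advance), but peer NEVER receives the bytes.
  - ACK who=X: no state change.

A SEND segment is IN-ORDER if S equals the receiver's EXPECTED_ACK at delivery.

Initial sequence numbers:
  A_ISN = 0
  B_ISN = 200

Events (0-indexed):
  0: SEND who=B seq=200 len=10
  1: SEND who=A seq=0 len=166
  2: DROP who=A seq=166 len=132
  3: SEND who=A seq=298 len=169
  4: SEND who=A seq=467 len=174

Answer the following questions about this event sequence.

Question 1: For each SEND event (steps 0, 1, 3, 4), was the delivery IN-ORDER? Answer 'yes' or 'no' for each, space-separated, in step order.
Answer: yes yes no no

Derivation:
Step 0: SEND seq=200 -> in-order
Step 1: SEND seq=0 -> in-order
Step 3: SEND seq=298 -> out-of-order
Step 4: SEND seq=467 -> out-of-order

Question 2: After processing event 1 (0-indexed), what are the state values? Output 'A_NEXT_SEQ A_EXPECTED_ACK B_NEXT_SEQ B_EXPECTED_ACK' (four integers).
After event 0: A_seq=0 A_ack=210 B_seq=210 B_ack=0
After event 1: A_seq=166 A_ack=210 B_seq=210 B_ack=166

166 210 210 166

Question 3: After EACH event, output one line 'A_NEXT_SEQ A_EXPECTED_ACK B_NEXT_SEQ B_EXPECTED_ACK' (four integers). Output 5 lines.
0 210 210 0
166 210 210 166
298 210 210 166
467 210 210 166
641 210 210 166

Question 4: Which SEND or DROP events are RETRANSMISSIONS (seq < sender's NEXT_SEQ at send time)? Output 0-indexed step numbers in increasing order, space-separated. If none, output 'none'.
Step 0: SEND seq=200 -> fresh
Step 1: SEND seq=0 -> fresh
Step 2: DROP seq=166 -> fresh
Step 3: SEND seq=298 -> fresh
Step 4: SEND seq=467 -> fresh

Answer: none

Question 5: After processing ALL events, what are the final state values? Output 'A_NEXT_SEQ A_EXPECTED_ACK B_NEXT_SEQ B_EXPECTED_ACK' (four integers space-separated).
After event 0: A_seq=0 A_ack=210 B_seq=210 B_ack=0
After event 1: A_seq=166 A_ack=210 B_seq=210 B_ack=166
After event 2: A_seq=298 A_ack=210 B_seq=210 B_ack=166
After event 3: A_seq=467 A_ack=210 B_seq=210 B_ack=166
After event 4: A_seq=641 A_ack=210 B_seq=210 B_ack=166

Answer: 641 210 210 166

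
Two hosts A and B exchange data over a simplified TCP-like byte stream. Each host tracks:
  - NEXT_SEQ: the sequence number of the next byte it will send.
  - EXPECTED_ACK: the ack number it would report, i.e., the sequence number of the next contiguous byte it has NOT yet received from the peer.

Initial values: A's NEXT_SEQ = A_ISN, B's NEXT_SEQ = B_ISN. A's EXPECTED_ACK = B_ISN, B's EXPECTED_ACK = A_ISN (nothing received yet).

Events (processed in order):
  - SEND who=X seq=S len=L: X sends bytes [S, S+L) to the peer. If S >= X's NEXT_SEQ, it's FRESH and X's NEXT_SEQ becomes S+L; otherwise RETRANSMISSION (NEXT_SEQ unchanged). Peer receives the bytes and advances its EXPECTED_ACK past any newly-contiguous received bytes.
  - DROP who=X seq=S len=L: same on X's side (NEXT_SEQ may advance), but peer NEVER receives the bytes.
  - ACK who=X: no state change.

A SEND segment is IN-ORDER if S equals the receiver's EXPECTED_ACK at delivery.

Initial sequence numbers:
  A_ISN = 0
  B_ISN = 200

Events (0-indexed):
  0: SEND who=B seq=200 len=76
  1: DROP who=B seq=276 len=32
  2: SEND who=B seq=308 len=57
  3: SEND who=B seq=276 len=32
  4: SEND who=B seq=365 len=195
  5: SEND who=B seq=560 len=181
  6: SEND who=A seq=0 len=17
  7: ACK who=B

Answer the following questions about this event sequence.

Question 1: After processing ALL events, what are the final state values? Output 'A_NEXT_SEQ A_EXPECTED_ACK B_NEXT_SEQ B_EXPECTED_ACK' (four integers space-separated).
Answer: 17 741 741 17

Derivation:
After event 0: A_seq=0 A_ack=276 B_seq=276 B_ack=0
After event 1: A_seq=0 A_ack=276 B_seq=308 B_ack=0
After event 2: A_seq=0 A_ack=276 B_seq=365 B_ack=0
After event 3: A_seq=0 A_ack=365 B_seq=365 B_ack=0
After event 4: A_seq=0 A_ack=560 B_seq=560 B_ack=0
After event 5: A_seq=0 A_ack=741 B_seq=741 B_ack=0
After event 6: A_seq=17 A_ack=741 B_seq=741 B_ack=17
After event 7: A_seq=17 A_ack=741 B_seq=741 B_ack=17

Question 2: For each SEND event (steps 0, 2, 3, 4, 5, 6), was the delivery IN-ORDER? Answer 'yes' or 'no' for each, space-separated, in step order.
Answer: yes no yes yes yes yes

Derivation:
Step 0: SEND seq=200 -> in-order
Step 2: SEND seq=308 -> out-of-order
Step 3: SEND seq=276 -> in-order
Step 4: SEND seq=365 -> in-order
Step 5: SEND seq=560 -> in-order
Step 6: SEND seq=0 -> in-order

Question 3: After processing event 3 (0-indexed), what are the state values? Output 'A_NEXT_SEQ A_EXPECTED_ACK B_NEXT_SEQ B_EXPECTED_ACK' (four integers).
After event 0: A_seq=0 A_ack=276 B_seq=276 B_ack=0
After event 1: A_seq=0 A_ack=276 B_seq=308 B_ack=0
After event 2: A_seq=0 A_ack=276 B_seq=365 B_ack=0
After event 3: A_seq=0 A_ack=365 B_seq=365 B_ack=0

0 365 365 0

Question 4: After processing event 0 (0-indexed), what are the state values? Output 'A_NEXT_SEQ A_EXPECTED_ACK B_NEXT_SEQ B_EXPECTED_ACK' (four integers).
After event 0: A_seq=0 A_ack=276 B_seq=276 B_ack=0

0 276 276 0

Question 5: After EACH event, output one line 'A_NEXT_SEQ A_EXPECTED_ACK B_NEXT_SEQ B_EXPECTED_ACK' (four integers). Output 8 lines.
0 276 276 0
0 276 308 0
0 276 365 0
0 365 365 0
0 560 560 0
0 741 741 0
17 741 741 17
17 741 741 17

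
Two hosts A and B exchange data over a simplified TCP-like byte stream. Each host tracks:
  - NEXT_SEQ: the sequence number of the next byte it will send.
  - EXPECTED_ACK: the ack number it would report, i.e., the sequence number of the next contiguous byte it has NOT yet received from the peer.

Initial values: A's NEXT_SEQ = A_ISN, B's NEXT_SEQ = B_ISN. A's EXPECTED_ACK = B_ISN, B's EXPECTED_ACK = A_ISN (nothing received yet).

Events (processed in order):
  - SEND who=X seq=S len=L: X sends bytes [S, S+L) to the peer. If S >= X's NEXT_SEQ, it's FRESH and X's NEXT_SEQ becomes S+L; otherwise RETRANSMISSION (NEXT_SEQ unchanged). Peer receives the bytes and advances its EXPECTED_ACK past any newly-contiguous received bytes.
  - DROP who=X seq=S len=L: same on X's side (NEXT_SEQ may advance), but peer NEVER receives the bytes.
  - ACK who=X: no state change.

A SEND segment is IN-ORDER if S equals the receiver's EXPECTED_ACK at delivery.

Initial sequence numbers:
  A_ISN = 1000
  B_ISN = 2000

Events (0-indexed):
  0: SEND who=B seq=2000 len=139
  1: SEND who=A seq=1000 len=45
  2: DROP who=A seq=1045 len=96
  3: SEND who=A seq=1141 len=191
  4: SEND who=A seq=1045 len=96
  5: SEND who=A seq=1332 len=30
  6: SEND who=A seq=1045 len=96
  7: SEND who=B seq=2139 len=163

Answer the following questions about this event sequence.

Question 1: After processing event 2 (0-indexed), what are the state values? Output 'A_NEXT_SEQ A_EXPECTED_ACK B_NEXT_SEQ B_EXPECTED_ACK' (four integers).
After event 0: A_seq=1000 A_ack=2139 B_seq=2139 B_ack=1000
After event 1: A_seq=1045 A_ack=2139 B_seq=2139 B_ack=1045
After event 2: A_seq=1141 A_ack=2139 B_seq=2139 B_ack=1045

1141 2139 2139 1045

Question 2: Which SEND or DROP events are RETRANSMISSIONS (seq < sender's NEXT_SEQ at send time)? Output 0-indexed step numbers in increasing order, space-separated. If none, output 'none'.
Step 0: SEND seq=2000 -> fresh
Step 1: SEND seq=1000 -> fresh
Step 2: DROP seq=1045 -> fresh
Step 3: SEND seq=1141 -> fresh
Step 4: SEND seq=1045 -> retransmit
Step 5: SEND seq=1332 -> fresh
Step 6: SEND seq=1045 -> retransmit
Step 7: SEND seq=2139 -> fresh

Answer: 4 6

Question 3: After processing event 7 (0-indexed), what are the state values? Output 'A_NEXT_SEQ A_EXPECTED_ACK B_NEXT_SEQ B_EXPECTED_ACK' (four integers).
After event 0: A_seq=1000 A_ack=2139 B_seq=2139 B_ack=1000
After event 1: A_seq=1045 A_ack=2139 B_seq=2139 B_ack=1045
After event 2: A_seq=1141 A_ack=2139 B_seq=2139 B_ack=1045
After event 3: A_seq=1332 A_ack=2139 B_seq=2139 B_ack=1045
After event 4: A_seq=1332 A_ack=2139 B_seq=2139 B_ack=1332
After event 5: A_seq=1362 A_ack=2139 B_seq=2139 B_ack=1362
After event 6: A_seq=1362 A_ack=2139 B_seq=2139 B_ack=1362
After event 7: A_seq=1362 A_ack=2302 B_seq=2302 B_ack=1362

1362 2302 2302 1362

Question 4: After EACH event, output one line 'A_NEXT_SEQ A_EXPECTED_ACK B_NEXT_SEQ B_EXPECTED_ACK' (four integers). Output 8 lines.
1000 2139 2139 1000
1045 2139 2139 1045
1141 2139 2139 1045
1332 2139 2139 1045
1332 2139 2139 1332
1362 2139 2139 1362
1362 2139 2139 1362
1362 2302 2302 1362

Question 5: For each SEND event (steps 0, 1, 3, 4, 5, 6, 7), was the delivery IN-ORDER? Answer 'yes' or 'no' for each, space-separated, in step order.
Answer: yes yes no yes yes no yes

Derivation:
Step 0: SEND seq=2000 -> in-order
Step 1: SEND seq=1000 -> in-order
Step 3: SEND seq=1141 -> out-of-order
Step 4: SEND seq=1045 -> in-order
Step 5: SEND seq=1332 -> in-order
Step 6: SEND seq=1045 -> out-of-order
Step 7: SEND seq=2139 -> in-order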